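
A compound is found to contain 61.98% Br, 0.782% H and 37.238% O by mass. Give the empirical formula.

BrHO3

Assume 100 g: 61.98 g Br, 0.782 g H, 37.238 g O.
Moles — Br: 61.98 / 79.90 = 0.7757 mol; H: 0.782 / 1.008 = 0.7758 mol; O: 37.238 / 16.00 = 2.327 mol
Smallest is Br at 0.7757 mol; normalising gives Br 1.000, H 1.000, O 3.000
≈ 1:1:3 → BrHO3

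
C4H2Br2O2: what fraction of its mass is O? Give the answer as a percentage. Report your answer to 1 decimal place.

Molar mass = 4(12.01) + 2(1.008) + 2(79.90) + 2(16.00) = 241.856 g/mol
Mass of O per mole = 2 × 16.00 = 32.000 g
% O = 32.000 / 241.856 × 100 = 13.2%

13.2%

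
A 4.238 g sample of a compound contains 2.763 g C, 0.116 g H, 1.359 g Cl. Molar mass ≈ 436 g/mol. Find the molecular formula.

Moles — C: 2.763 / 12.01 = 0.2301 mol; H: 0.116 / 1.008 = 0.1151 mol; Cl: 1.359 / 35.45 = 0.03834 mol
Divide by the smallest (0.03834 mol Cl): C 6.001, H 3.002, Cl 1.000
Ratio ≈ 6:3:1, so the empirical formula is C6H3Cl
Empirical-formula mass = 110.53 g/mol
n = 436 / 110.53 = 3.94 ≈ 4
Molecular formula = (C6H3Cl)×4 = C24H12Cl4

C24H12Cl4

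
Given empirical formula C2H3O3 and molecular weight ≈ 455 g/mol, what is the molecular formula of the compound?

C12H18O18

Empirical-formula mass = 75.04 g/mol
n = 455 / 75.04 = 6.06 ≈ 6
Molecular formula = (C2H3O3)6 = C12H18O18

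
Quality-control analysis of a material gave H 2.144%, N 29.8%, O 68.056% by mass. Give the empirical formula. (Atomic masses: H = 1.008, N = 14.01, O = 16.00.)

HNO2

Assume 100 g: 2.144 g H, 29.8 g N, 68.056 g O.
n(H) = 2.144/1.008 = 2.127, n(N) = 29.8/14.01 = 2.127, n(O) = 68.056/16.00 = 4.253
Ratios (÷ 2.127): H 1.000, N 1.000, O 2.000
≈ 1:1:2 → HNO2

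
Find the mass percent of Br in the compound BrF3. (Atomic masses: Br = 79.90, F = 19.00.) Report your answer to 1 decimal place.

Molar mass = 1(79.90) + 3(19.00) = 136.900 g/mol
Mass of Br per mole = 1 × 79.90 = 79.900 g
% Br = 79.900 / 136.900 × 100 = 58.4%

58.4%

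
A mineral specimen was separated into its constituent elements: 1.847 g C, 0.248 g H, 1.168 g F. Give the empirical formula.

C: 1.847 g ÷ 12.01 g/mol = 0.1538 mol
H: 0.248 g ÷ 1.008 g/mol = 0.246 mol
F: 1.168 g ÷ 19.00 g/mol = 0.06147 mol
Divide by the smallest (0.06147 mol F): C 2.502, H 4.002, F 1.000
Scaling by 2: C 5.00, H 8.00, F 2.00 → C5H8F2

C5H8F2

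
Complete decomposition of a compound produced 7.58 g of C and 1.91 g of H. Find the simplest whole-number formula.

CH3

C: 7.58 g ÷ 12.01 g/mol = 0.6311 mol
H: 1.91 g ÷ 1.008 g/mol = 1.895 mol
Ratios (÷ 0.6311): C 1.000, H 3.002
≈ 1:3 → CH3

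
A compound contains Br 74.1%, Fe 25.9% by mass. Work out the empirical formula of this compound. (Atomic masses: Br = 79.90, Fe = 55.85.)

Assume 100 g: 74.1 g Br, 25.9 g Fe.
Moles — Br: 74.1 / 79.90 = 0.9274 mol; Fe: 25.9 / 55.85 = 0.4637 mol
Divide by the smallest (0.4637 mol Fe): Br 2.000, Fe 1.000
Ratio ≈ 2:1, so the empirical formula is Br2Fe

Br2Fe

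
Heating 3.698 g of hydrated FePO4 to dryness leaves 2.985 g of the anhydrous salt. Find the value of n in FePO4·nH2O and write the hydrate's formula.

FePO4·2H2O

Mass of water lost = 3.698 − 2.985 = 0.713 g → 0.713 / 18.02 = 0.03957 mol H2O
Molar mass of FePO4 = 150.82 g/mol → mol FePO4 = 2.985 / 150.82 = 0.01979
n = 0.03957 / 0.01979 = 2.00 ≈ 2 → FePO4·2H2O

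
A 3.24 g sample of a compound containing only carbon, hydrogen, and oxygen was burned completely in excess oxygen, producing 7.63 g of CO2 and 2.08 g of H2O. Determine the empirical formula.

C3H4O

mol C = 7.63 / 44.01 = 0.1734; mass C = 0.1734 × 12.01 = 2.082 g
mol H = 2 × (2.08 / 18.02) = 0.2309; mass H = 0.2309 × 1.008 = 0.2327 g
mass O = 3.24 − (2.315) = 0.9251 g → mol O = 0.05782
Divide by the smallest (0.05782 mol O): C 2.998, H 3.993, O 1.000
≈ 3:4:1 → C3H4O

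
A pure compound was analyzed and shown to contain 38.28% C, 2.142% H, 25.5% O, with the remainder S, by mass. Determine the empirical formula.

Assume 100 g: 38.28 g C, 2.142 g H, 25.5 g O, 34.078 g S.
n(C) = 38.28/12.01 = 3.187, n(H) = 2.142/1.008 = 2.125, n(O) = 25.5/16.00 = 1.594, n(S) = 34.078/32.07 = 1.063
Smallest is S at 1.063 mol; normalising gives C 3.000, H 2.000, O 1.500, S 1.000
Scaling by 2: C 6.00, H 4.00, O 3.00, S 2.00 → C6H4O3S2

C6H4O3S2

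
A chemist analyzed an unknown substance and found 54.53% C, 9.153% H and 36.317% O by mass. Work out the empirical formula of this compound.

C2H4O

Assume 100 g: 54.53 g C, 9.153 g H, 36.317 g O.
C: 54.53 g ÷ 12.01 g/mol = 4.54 mol
H: 9.153 g ÷ 1.008 g/mol = 9.08 mol
O: 36.317 g ÷ 16.00 g/mol = 2.27 mol
Smallest is O at 2.27 mol; normalising gives C 2.000, H 4.000, O 1.000
≈ 2:4:1 → C2H4O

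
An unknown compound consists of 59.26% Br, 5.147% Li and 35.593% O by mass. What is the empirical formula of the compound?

BrLiO3

Assume 100 g: 59.26 g Br, 5.147 g Li, 35.593 g O.
Moles — Br: 59.26 / 79.90 = 0.7417 mol; Li: 5.147 / 6.94 = 0.7416 mol; O: 35.593 / 16.00 = 2.225 mol
Smallest is Li at 0.7416 mol; normalising gives Br 1.000, Li 1.000, O 3.000
→ BrLiO3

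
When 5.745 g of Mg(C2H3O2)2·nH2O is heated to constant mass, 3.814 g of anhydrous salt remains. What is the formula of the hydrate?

Mass of water lost = 5.745 − 3.814 = 1.931 g → 1.931 / 18.02 = 0.1072 mol H2O
Molar mass of Mg(C2H3O2)2 = 142.40 g/mol → mol Mg(C2H3O2)2 = 3.814 / 142.40 = 0.02678
n = 0.1072 / 0.02678 = 4.00 ≈ 4 → Mg(C2H3O2)2·4H2O

Mg(C2H3O2)2·4H2O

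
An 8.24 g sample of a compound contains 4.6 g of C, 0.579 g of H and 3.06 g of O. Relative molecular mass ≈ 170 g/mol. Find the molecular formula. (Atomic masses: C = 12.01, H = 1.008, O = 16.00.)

Moles — C: 4.6 / 12.01 = 0.383 mol; H: 0.579 / 1.008 = 0.5744 mol; O: 3.06 / 16.00 = 0.1913 mol
Ratios (÷ 0.1913): C 2.003, H 3.003, O 1.000
→ C2H3O
Empirical-formula mass = 43.04 g/mol
n = 170 / 43.04 = 3.95 ≈ 4
Molecular formula = (C2H3O)×4 = C8H12O4

C8H12O4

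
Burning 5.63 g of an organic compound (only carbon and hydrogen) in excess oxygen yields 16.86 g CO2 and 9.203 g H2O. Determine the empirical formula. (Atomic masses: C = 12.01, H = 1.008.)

C3H8

mol C = 16.86 / 44.01 = 0.3831; mass C = 0.3831 × 12.01 = 4.601 g
mol H = 2 × (9.203 / 18.02) = 1.021; mass H = 1.021 × 1.008 = 1.030 g
Ratios (÷ 0.3831): C 1.000, H 2.666
×3: C 3.00, H 8.00 → C3H8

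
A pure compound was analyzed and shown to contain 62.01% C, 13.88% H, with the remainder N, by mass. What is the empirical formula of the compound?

C3H8N

Assume 100 g: 62.01 g C, 13.88 g H, 24.11 g N.
Moles — C: 62.01 / 12.01 = 5.163 mol; H: 13.88 / 1.008 = 13.77 mol; N: 24.11 / 14.01 = 1.721 mol
Ratios (÷ 1.721): C 3.000, H 8.001, N 1.000
Ratio ≈ 3:8:1, so the empirical formula is C3H8N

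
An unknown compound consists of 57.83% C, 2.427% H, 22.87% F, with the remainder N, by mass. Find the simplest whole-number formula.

C4H2FN

Assume 100 g: 57.83 g C, 2.427 g H, 22.87 g F, 16.873 g N.
Moles — C: 57.83 / 12.01 = 4.815 mol; H: 2.427 / 1.008 = 2.408 mol; F: 22.87 / 19.00 = 1.204 mol; N: 16.873 / 14.01 = 1.204 mol
Smallest is F at 1.204 mol; normalising gives C 4.000, H 2.000, F 1.000, N 1.001
Ratio ≈ 4:2:1:1, so the empirical formula is C4H2FN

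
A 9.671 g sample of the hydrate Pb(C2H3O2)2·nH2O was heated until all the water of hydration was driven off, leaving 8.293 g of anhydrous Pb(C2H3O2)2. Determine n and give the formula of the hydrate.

Pb(C2H3O2)2·3H2O

Mass of water lost = 9.671 − 8.293 = 1.378 g → 1.378 / 18.02 = 0.07647 mol H2O
Molar mass of Pb(C2H3O2)2 = 325.29 g/mol → mol Pb(C2H3O2)2 = 8.293 / 325.29 = 0.02549
n = 0.07647 / 0.02549 = 3.00 ≈ 3 → Pb(C2H3O2)2·3H2O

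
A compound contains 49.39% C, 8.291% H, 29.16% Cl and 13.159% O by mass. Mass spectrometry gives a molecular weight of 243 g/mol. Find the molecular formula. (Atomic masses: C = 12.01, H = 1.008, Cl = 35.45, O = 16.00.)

C10H20Cl2O2

Assume 100 g: 49.39 g C, 8.291 g H, 29.16 g Cl, 13.159 g O.
Moles — C: 49.39 / 12.01 = 4.112 mol; H: 8.291 / 1.008 = 8.225 mol; Cl: 29.16 / 35.45 = 0.8226 mol; O: 13.159 / 16.00 = 0.8224 mol
Ratios (÷ 0.8224): C 5.000, H 10.001, Cl 1.000, O 1.000
→ C5H10ClO
Empirical-formula mass = 121.58 g/mol
n = 243 / 121.58 = 2.00 ≈ 2
Molecular formula = (C5H10ClO)×2 = C10H20Cl2O2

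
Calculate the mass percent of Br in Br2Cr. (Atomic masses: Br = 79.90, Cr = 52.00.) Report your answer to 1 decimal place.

Molar mass = 2(79.90) + 1(52.00) = 211.800 g/mol
Mass of Br per mole = 2 × 79.90 = 159.800 g
% Br = 159.800 / 211.800 × 100 = 75.4%

75.4%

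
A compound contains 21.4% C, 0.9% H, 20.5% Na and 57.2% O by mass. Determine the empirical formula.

Assume 100 g: 21.4 g C, 0.9 g H, 20.5 g Na, 57.2 g O.
n(C) = 21.4/12.01 = 1.782, n(H) = 0.9/1.008 = 0.8929, n(Na) = 20.5/22.99 = 0.8917, n(O) = 57.2/16.00 = 3.575
Smallest is Na at 0.8917 mol; normalising gives C 1.998, H 1.001, Na 1.000, O 4.009
≈ 2:1:1:4 → C2HNaO4

C2HNaO4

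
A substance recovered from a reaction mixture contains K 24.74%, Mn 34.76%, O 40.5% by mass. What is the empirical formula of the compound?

KMnO4

Assume 100 g: 24.74 g K, 34.76 g Mn, 40.5 g O.
K: 24.74 g ÷ 39.10 g/mol = 0.6327 mol
Mn: 34.76 g ÷ 54.94 g/mol = 0.6327 mol
O: 40.5 g ÷ 16.00 g/mol = 2.531 mol
Ratios (÷ 0.6327): K 1.000, Mn 1.000, O 4.001
→ KMnO4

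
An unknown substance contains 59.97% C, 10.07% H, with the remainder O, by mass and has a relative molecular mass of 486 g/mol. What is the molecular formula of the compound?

C24H48O9

Assume 100 g: 59.97 g C, 10.07 g H, 29.96 g O.
C: 59.97 g ÷ 12.01 g/mol = 4.993 mol
H: 10.07 g ÷ 1.008 g/mol = 9.99 mol
O: 29.96 g ÷ 16.00 g/mol = 1.873 mol
Ratios (÷ 1.873): C 2.667, H 5.335, O 1.000
Scaling by 3: C 8.00, H 16.01, O 3.00 → C8H16O3
Empirical-formula mass = 160.21 g/mol
n = 486 / 160.21 = 3.03 ≈ 3
Molecular formula = (C8H16O3)×3 = C24H48O9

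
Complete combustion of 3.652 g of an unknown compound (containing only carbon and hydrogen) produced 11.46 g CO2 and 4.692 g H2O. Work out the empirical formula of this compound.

CH2

mol C = 11.46 / 44.01 = 0.2604; mass C = 0.2604 × 12.01 = 3.127 g
mol H = 2 × (4.692 / 18.02) = 0.5208; mass H = 0.5208 × 1.008 = 0.5249 g
Ratios (÷ 0.2604): C 1.000, H 2.000
→ CH2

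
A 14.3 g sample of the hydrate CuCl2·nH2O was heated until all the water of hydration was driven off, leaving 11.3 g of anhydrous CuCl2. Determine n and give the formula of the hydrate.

Mass of water lost = 14.3 − 11.3 = 3 g → 3 / 18.02 = 0.1665 mol H2O
Molar mass of CuCl2 = 134.45 g/mol → mol CuCl2 = 11.3 / 134.45 = 0.08405
n = 0.1665 / 0.08405 = 1.98 ≈ 2 → CuCl2·2H2O

CuCl2·2H2O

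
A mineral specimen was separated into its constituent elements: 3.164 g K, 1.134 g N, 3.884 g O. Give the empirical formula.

KNO3

n(K) = 3.164/39.10 = 0.08092, n(N) = 1.134/14.01 = 0.08094, n(O) = 3.884/16.00 = 0.2427
Divide by the smallest (0.08092 mol K): K 1.000, N 1.000, O 3.000
→ KNO3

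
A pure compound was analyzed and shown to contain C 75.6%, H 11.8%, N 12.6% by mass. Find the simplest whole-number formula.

C7H13N

Assume 100 g: 75.6 g C, 11.8 g H, 12.6 g N.
n(C) = 75.6/12.01 = 6.295, n(H) = 11.8/1.008 = 11.71, n(N) = 12.6/14.01 = 0.8994
Smallest is N at 0.8994 mol; normalising gives C 6.999, H 13.016, N 1.000
→ C7H13N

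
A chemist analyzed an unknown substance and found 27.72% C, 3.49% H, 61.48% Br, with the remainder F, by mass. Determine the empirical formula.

C6H9Br2F

Assume 100 g: 27.72 g C, 3.49 g H, 61.48 g Br, 7.31 g F.
Moles — C: 27.72 / 12.01 = 2.308 mol; H: 3.49 / 1.008 = 3.462 mol; Br: 61.48 / 79.90 = 0.7695 mol; F: 7.31 / 19.00 = 0.3847 mol
Smallest is F at 0.3847 mol; normalising gives C 5.999, H 8.999, Br 2.000, F 1.000
Ratio ≈ 6:9:2:1, so the empirical formula is C6H9Br2F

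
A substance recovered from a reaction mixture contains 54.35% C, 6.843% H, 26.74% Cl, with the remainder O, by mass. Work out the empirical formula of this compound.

C6H9ClO

Assume 100 g: 54.35 g C, 6.843 g H, 26.74 g Cl, 12.067 g O.
C: 54.35 g ÷ 12.01 g/mol = 4.525 mol
H: 6.843 g ÷ 1.008 g/mol = 6.789 mol
Cl: 26.74 g ÷ 35.45 g/mol = 0.7543 mol
O: 12.067 g ÷ 16.00 g/mol = 0.7542 mol
Smallest is O at 0.7542 mol; normalising gives C 6.000, H 9.001, Cl 1.000, O 1.000
≈ 6:9:1:1 → C6H9ClO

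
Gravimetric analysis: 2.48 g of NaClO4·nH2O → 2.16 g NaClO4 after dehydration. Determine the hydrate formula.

Mass of water lost = 2.48 − 2.16 = 0.32 g → 0.32 / 18.02 = 0.01776 mol H2O
Molar mass of NaClO4 = 122.44 g/mol → mol NaClO4 = 2.16 / 122.44 = 0.01764
n = 0.01776 / 0.01764 = 1.01 ≈ 1 → NaClO4·H2O

NaClO4·H2O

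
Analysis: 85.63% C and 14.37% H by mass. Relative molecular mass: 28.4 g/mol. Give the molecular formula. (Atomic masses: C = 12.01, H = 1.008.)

C2H4

Assume 100 g: 85.63 g C, 14.37 g H.
Moles — C: 85.63 / 12.01 = 7.13 mol; H: 14.37 / 1.008 = 14.26 mol
Divide by the smallest (7.13 mol C): C 1.000, H 1.999
→ CH2
Empirical-formula mass = 14.03 g/mol
n = 28.4 / 14.03 = 2.02 ≈ 2
Molecular formula = (CH2)×2 = C2H4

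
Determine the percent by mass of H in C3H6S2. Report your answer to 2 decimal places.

Molar mass = 3(12.01) + 6(1.008) + 2(32.07) = 106.218 g/mol
Mass of H per mole = 6 × 1.008 = 6.048 g
% H = 6.048 / 106.218 × 100 = 5.69%

5.69%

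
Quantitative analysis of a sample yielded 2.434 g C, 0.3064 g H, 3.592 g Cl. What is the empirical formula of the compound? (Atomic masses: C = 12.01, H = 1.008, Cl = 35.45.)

n(C) = 2.434/12.01 = 0.2027, n(H) = 0.3064/1.008 = 0.304, n(Cl) = 3.592/35.45 = 0.1013
Divide by the smallest (0.1013 mol Cl): C 2.000, H 3.000, Cl 1.000
Ratio ≈ 2:3:1, so the empirical formula is C2H3Cl

C2H3Cl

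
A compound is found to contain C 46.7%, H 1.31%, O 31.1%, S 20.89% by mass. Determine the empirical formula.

C6H2O3S

Assume 100 g: 46.7 g C, 1.31 g H, 31.1 g O, 20.89 g S.
n(C) = 46.7/12.01 = 3.888, n(H) = 1.31/1.008 = 1.3, n(O) = 31.1/16.00 = 1.944, n(S) = 20.89/32.07 = 0.6514
Divide by the smallest (0.6514 mol S): C 5.969, H 1.995, O 2.984, S 1.000
Ratio ≈ 6:2:3:1, so the empirical formula is C6H2O3S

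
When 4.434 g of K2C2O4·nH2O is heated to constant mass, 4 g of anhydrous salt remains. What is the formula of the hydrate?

Mass of water lost = 4.434 − 4 = 0.434 g → 0.434 / 18.02 = 0.02408 mol H2O
Molar mass of K2C2O4 = 166.22 g/mol → mol K2C2O4 = 4 / 166.22 = 0.02406
n = 0.02408 / 0.02406 = 1.00 ≈ 1 → K2C2O4·H2O

K2C2O4·H2O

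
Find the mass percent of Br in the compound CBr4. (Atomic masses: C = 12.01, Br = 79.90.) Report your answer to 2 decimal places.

Molar mass = 1(12.01) + 4(79.90) = 331.610 g/mol
Mass of Br per mole = 4 × 79.90 = 319.600 g
% Br = 319.600 / 331.610 × 100 = 96.38%

96.38%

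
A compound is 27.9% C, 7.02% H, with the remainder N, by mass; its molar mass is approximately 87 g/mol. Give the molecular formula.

Assume 100 g: 27.9 g C, 7.02 g H, 65.08 g N.
n(C) = 27.9/12.01 = 2.323, n(H) = 7.02/1.008 = 6.964, n(N) = 65.08/14.01 = 4.645
Smallest is C at 2.323 mol; normalising gives C 1.000, H 2.998, N 2.000
≈ 1:3:2 → CH3N2
Empirical-formula mass = 43.05 g/mol
n = 87 / 43.05 = 2.02 ≈ 2
Molecular formula = (CH3N2)×2 = C2H6N4

C2H6N4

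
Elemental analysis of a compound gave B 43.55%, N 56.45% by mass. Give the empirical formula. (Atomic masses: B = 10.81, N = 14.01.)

BN

Assume 100 g: 43.55 g B, 56.45 g N.
n(B) = 43.55/10.81 = 4.029, n(N) = 56.45/14.01 = 4.029
Smallest is B at 4.029 mol; normalising gives B 1.000, N 1.000
→ BN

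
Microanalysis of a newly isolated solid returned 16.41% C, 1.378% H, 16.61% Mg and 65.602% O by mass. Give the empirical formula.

Assume 100 g: 16.41 g C, 1.378 g H, 16.61 g Mg, 65.602 g O.
C: 16.41 g ÷ 12.01 g/mol = 1.366 mol
H: 1.378 g ÷ 1.008 g/mol = 1.367 mol
Mg: 16.61 g ÷ 24.31 g/mol = 0.6833 mol
O: 65.602 g ÷ 16.00 g/mol = 4.1 mol
Divide by the smallest (0.6833 mol Mg): C 2.000, H 2.001, Mg 1.000, O 6.001
Ratio ≈ 2:2:1:6, so the empirical formula is C2H2MgO6

C2H2MgO6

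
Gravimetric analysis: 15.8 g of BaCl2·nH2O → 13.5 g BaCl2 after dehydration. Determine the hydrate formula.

BaCl2·2H2O

Mass of water lost = 15.8 − 13.5 = 2.3 g → 2.3 / 18.02 = 0.1276 mol H2O
Molar mass of BaCl2 = 208.23 g/mol → mol BaCl2 = 13.5 / 208.23 = 0.06483
n = 0.1276 / 0.06483 = 1.97 ≈ 2 → BaCl2·2H2O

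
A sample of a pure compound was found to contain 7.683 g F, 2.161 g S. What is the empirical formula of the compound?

F6S

F: 7.683 g ÷ 19.00 g/mol = 0.4044 mol
S: 2.161 g ÷ 32.07 g/mol = 0.06738 mol
Smallest is S at 0.06738 mol; normalising gives F 6.001, S 1.000
≈ 6:1 → F6S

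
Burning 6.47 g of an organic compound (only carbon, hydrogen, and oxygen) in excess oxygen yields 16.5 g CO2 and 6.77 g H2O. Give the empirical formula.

C5H10O

mol C = 16.5 / 44.01 = 0.3749; mass C = 0.3749 × 12.01 = 4.503 g
mol H = 2 × (6.77 / 18.02) = 0.7514; mass H = 0.7514 × 1.008 = 0.7574 g
mass O = 6.47 − (5.260) = 1.210 g → mol O = 0.07562
Ratios (÷ 0.07562): C 4.958, H 9.937, O 1.000
Ratio ≈ 5:10:1, so the empirical formula is C5H10O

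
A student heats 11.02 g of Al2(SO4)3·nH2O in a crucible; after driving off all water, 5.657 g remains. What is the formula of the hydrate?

Mass of water lost = 11.02 − 5.657 = 5.363 g → 5.363 / 18.02 = 0.2976 mol H2O
Molar mass of Al2(SO4)3 = 342.17 g/mol → mol Al2(SO4)3 = 5.657 / 342.17 = 0.01653
n = 0.2976 / 0.01653 = 18.00 ≈ 18 → Al2(SO4)3·18H2O

Al2(SO4)3·18H2O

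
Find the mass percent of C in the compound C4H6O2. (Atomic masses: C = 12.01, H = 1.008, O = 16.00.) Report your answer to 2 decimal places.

Molar mass = 4(12.01) + 6(1.008) + 2(16.00) = 86.088 g/mol
Mass of C per mole = 4 × 12.01 = 48.040 g
% C = 48.040 / 86.088 × 100 = 55.80%

55.80%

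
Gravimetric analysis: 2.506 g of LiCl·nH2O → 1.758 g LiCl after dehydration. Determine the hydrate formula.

LiCl·H2O

Mass of water lost = 2.506 − 1.758 = 0.748 g → 0.748 / 18.02 = 0.04151 mol H2O
Molar mass of LiCl = 42.39 g/mol → mol LiCl = 1.758 / 42.39 = 0.04147
n = 0.04151 / 0.04147 = 1.00 ≈ 1 → LiCl·H2O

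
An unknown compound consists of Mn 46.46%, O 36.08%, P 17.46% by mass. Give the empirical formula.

Assume 100 g: 46.46 g Mn, 36.08 g O, 17.46 g P.
Mn: 46.46 g ÷ 54.94 g/mol = 0.8456 mol
O: 36.08 g ÷ 16.00 g/mol = 2.255 mol
P: 17.46 g ÷ 30.97 g/mol = 0.5638 mol
Smallest is P at 0.5638 mol; normalising gives Mn 1.500, O 4.000, P 1.000
×2: Mn 3.00, O 8.00, P 2.00 → Mn3O8P2

Mn3O8P2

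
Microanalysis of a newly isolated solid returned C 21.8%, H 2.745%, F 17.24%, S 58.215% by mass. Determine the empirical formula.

Assume 100 g: 21.8 g C, 2.745 g H, 17.24 g F, 58.215 g S.
C: 21.8 g ÷ 12.01 g/mol = 1.815 mol
H: 2.745 g ÷ 1.008 g/mol = 2.723 mol
F: 17.24 g ÷ 19.00 g/mol = 0.9074 mol
S: 58.215 g ÷ 32.07 g/mol = 1.815 mol
Ratios (÷ 0.9074): C 2.000, H 3.001, F 1.000, S 2.001
≈ 2:3:1:2 → C2H3FS2

C2H3FS2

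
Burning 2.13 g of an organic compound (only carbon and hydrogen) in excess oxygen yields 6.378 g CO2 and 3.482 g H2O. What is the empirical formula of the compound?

C3H8

mol C = 6.378 / 44.01 = 0.1449; mass C = 0.1449 × 12.01 = 1.741 g
mol H = 2 × (3.482 / 18.02) = 0.3865; mass H = 0.3865 × 1.008 = 0.3896 g
Smallest is C at 0.1449 mol; normalising gives C 1.000, H 2.667
×3: C 3.00, H 8.00 → C3H8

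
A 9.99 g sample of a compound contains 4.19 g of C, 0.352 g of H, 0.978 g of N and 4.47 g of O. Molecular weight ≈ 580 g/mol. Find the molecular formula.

Moles — C: 4.19 / 12.01 = 0.3489 mol; H: 0.352 / 1.008 = 0.3492 mol; N: 0.978 / 14.01 = 0.06981 mol; O: 4.47 / 16.00 = 0.2794 mol
Smallest is N at 0.06981 mol; normalising gives C 4.998, H 5.002, N 1.000, O 4.002
≈ 5:5:1:4 → C5H5NO4
Empirical-formula mass = 143.10 g/mol
n = 580 / 143.10 = 4.05 ≈ 4
Molecular formula = (C5H5NO4)×4 = C20H20N4O16

C20H20N4O16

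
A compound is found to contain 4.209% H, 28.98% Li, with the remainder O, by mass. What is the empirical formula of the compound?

HLiO

Assume 100 g: 4.209 g H, 28.98 g Li, 66.811 g O.
Moles — H: 4.209 / 1.008 = 4.176 mol; Li: 28.98 / 6.94 = 4.176 mol; O: 66.811 / 16.00 = 4.176 mol
Divide by the smallest (4.176 mol H): H 1.000, Li 1.000, O 1.000
≈ 1:1:1 → HLiO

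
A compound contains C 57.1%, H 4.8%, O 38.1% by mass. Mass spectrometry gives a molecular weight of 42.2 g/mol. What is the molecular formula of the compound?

C2H2O

Assume 100 g: 57.1 g C, 4.8 g H, 38.1 g O.
C: 57.1 g ÷ 12.01 g/mol = 4.754 mol
H: 4.8 g ÷ 1.008 g/mol = 4.762 mol
O: 38.1 g ÷ 16.00 g/mol = 2.381 mol
Divide by the smallest (2.381 mol O): C 1.997, H 2.000, O 1.000
≈ 2:2:1 → C2H2O
Empirical-formula mass = 42.04 g/mol
n = 42.2 / 42.04 = 1.00 ≈ 1
Molecular formula = empirical formula = C2H2O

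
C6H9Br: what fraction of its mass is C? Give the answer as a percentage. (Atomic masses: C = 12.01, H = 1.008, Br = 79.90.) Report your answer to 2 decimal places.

Molar mass = 6(12.01) + 9(1.008) + 1(79.90) = 161.032 g/mol
Mass of C per mole = 6 × 12.01 = 72.060 g
% C = 72.060 / 161.032 × 100 = 44.75%

44.75%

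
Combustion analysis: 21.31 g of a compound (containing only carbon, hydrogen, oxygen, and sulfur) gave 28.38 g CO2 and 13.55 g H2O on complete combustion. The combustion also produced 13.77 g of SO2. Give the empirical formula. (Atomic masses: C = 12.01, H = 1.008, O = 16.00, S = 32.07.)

C6H14O3S2

mol C = 28.38 / 44.01 = 0.6449; mass C = 0.6449 × 12.01 = 7.745 g
mol H = 2 × (13.55 / 18.02) = 1.504; mass H = 1.504 × 1.008 = 1.516 g
mol S = 13.77 / 64.07 = 0.2149; mass S = 6.893 g
mass O = 21.31 − (16.15) = 5.157 g → mol O = 0.3223
Ratios (÷ 0.2149): C 3.000, H 6.997, O 1.500, S 1.000
Scaling by 2: C 6.00, H 13.99, O 3.00, S 2.00 → C6H14O3S2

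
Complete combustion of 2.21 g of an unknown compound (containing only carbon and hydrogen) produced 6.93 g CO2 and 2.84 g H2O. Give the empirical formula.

CH2

mol C = 6.93 / 44.01 = 0.1575; mass C = 0.1575 × 12.01 = 1.891 g
mol H = 2 × (2.84 / 18.02) = 0.3152; mass H = 0.3152 × 1.008 = 0.3177 g
Ratios (÷ 0.1575): C 1.000, H 2.002
Ratio ≈ 1:2, so the empirical formula is CH2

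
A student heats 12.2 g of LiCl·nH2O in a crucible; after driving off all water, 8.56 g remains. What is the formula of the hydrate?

Mass of water lost = 12.2 − 8.56 = 3.64 g → 3.64 / 18.02 = 0.202 mol H2O
Molar mass of LiCl = 42.39 g/mol → mol LiCl = 8.56 / 42.39 = 0.2019
n = 0.202 / 0.2019 = 1.00 ≈ 1 → LiCl·H2O

LiCl·H2O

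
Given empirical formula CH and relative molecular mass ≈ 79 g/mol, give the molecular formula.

Empirical-formula mass = 13.02 g/mol
n = 79 / 13.02 = 6.07 ≈ 6
Molecular formula = (CH)6 = C6H6

C6H6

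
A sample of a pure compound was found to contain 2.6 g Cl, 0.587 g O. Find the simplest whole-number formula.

Cl: 2.6 g ÷ 35.45 g/mol = 0.07334 mol
O: 0.587 g ÷ 16.00 g/mol = 0.03669 mol
Ratios (÷ 0.03669): Cl 1.999, O 1.000
≈ 2:1 → Cl2O

Cl2O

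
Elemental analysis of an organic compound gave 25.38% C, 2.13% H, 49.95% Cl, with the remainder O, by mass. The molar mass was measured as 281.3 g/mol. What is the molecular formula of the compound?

Assume 100 g: 25.38 g C, 2.13 g H, 49.95 g Cl, 22.54 g O.
C: 25.38 g ÷ 12.01 g/mol = 2.113 mol
H: 2.13 g ÷ 1.008 g/mol = 2.113 mol
Cl: 49.95 g ÷ 35.45 g/mol = 1.409 mol
O: 22.54 g ÷ 16.00 g/mol = 1.409 mol
Divide by the smallest (1.409 mol O): C 1.500, H 1.500, Cl 1.000, O 1.000
×2: C 3.00, H 3.00, Cl 2.00, O 2.00 → C3H3Cl2O2
Empirical-formula mass = 141.95 g/mol
n = 281.3 / 141.95 = 1.98 ≈ 2
Molecular formula = (C3H3Cl2O2)×2 = C6H6Cl4O4

C6H6Cl4O4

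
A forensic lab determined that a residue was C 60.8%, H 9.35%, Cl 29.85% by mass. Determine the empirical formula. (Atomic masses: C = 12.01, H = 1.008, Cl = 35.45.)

C6H11Cl

Assume 100 g: 60.8 g C, 9.35 g H, 29.85 g Cl.
Moles — C: 60.8 / 12.01 = 5.062 mol; H: 9.35 / 1.008 = 9.276 mol; Cl: 29.85 / 35.45 = 0.842 mol
Divide by the smallest (0.842 mol Cl): C 6.012, H 11.016, Cl 1.000
→ C6H11Cl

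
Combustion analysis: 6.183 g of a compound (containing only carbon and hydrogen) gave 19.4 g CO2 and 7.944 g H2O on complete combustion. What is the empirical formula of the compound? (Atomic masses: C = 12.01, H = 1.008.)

mol C = 19.4 / 44.01 = 0.4408; mass C = 0.4408 × 12.01 = 5.294 g
mol H = 2 × (7.944 / 18.02) = 0.8817; mass H = 0.8817 × 1.008 = 0.8887 g
Ratios (÷ 0.4408): C 1.000, H 2.000
Ratio ≈ 1:2, so the empirical formula is CH2

CH2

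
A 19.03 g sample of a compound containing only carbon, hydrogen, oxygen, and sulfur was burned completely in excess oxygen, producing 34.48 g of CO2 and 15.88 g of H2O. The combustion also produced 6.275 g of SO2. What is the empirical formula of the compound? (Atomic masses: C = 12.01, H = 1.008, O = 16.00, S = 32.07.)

mol C = 34.48 / 44.01 = 0.7835; mass C = 0.7835 × 12.01 = 9.409 g
mol H = 2 × (15.88 / 18.02) = 1.762; mass H = 1.762 × 1.008 = 1.777 g
mol S = 6.275 / 64.07 = 0.09794; mass S = 3.141 g
mass O = 19.03 − (14.33) = 4.703 g → mol O = 0.2939
Ratios (÷ 0.09794): C 7.999, H 17.996, O 3.001, S 1.000
Ratio ≈ 8:18:3:1, so the empirical formula is C8H18O3S

C8H18O3S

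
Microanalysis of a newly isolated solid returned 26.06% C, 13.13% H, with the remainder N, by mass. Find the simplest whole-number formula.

Assume 100 g: 26.06 g C, 13.13 g H, 60.81 g N.
C: 26.06 g ÷ 12.01 g/mol = 2.17 mol
H: 13.13 g ÷ 1.008 g/mol = 13.03 mol
N: 60.81 g ÷ 14.01 g/mol = 4.34 mol
Smallest is C at 2.17 mol; normalising gives C 1.000, H 6.003, N 2.000
≈ 1:6:2 → CH6N2

CH6N2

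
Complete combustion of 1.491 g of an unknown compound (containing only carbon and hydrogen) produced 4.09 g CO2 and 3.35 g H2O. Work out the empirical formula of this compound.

CH4

mol C = 4.09 / 44.01 = 0.09293; mass C = 0.09293 × 12.01 = 1.116 g
mol H = 2 × (3.35 / 18.02) = 0.3718; mass H = 0.3718 × 1.008 = 0.3748 g
Smallest is C at 0.09293 mol; normalising gives C 1.000, H 4.001
Ratio ≈ 1:4, so the empirical formula is CH4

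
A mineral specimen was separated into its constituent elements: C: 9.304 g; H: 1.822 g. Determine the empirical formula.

C3H7

C: 9.304 g ÷ 12.01 g/mol = 0.7747 mol
H: 1.822 g ÷ 1.008 g/mol = 1.808 mol
Smallest is C at 0.7747 mol; normalising gives C 1.000, H 2.333
×3: C 3.00, H 7.00 → C3H7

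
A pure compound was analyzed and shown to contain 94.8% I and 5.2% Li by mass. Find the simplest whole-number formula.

ILi

Assume 100 g: 94.8 g I, 5.2 g Li.
I: 94.8 g ÷ 126.90 g/mol = 0.747 mol
Li: 5.2 g ÷ 6.94 g/mol = 0.7493 mol
Smallest is I at 0.747 mol; normalising gives I 1.000, Li 1.003
Ratio ≈ 1:1, so the empirical formula is ILi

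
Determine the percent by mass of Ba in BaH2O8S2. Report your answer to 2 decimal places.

41.43%

Molar mass = 1(137.33) + 2(1.008) + 8(16.00) + 2(32.07) = 331.486 g/mol
Mass of Ba per mole = 1 × 137.33 = 137.330 g
% Ba = 137.330 / 331.486 × 100 = 41.43%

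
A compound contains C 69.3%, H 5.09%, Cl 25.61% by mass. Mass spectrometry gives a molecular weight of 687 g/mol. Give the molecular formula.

C40H35Cl5

Assume 100 g: 69.3 g C, 5.09 g H, 25.61 g Cl.
C: 69.3 g ÷ 12.01 g/mol = 5.77 mol
H: 5.09 g ÷ 1.008 g/mol = 5.05 mol
Cl: 25.61 g ÷ 35.45 g/mol = 0.7224 mol
Ratios (÷ 0.7224): C 7.987, H 6.990, Cl 1.000
Ratio ≈ 8:7:1, so the empirical formula is C8H7Cl
Empirical-formula mass = 138.59 g/mol
n = 687 / 138.59 = 4.96 ≈ 5
Molecular formula = (C8H7Cl)×5 = C40H35Cl5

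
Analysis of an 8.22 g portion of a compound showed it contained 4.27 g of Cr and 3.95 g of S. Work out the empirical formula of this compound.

Cr2S3

Cr: 4.27 g ÷ 52.00 g/mol = 0.08212 mol
S: 3.95 g ÷ 32.07 g/mol = 0.1232 mol
Smallest is Cr at 0.08212 mol; normalising gives Cr 1.000, S 1.500
Scaling by 2: Cr 2.00, S 3.00 → Cr2S3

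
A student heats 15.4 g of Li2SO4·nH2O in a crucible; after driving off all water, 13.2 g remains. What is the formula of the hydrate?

Li2SO4·H2O

Mass of water lost = 15.4 − 13.2 = 2.2 g → 2.2 / 18.02 = 0.1221 mol H2O
Molar mass of Li2SO4 = 109.95 g/mol → mol Li2SO4 = 13.2 / 109.95 = 0.1201
n = 0.1221 / 0.1201 = 1.02 ≈ 1 → Li2SO4·H2O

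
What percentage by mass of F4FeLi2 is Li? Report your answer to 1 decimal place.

9.5%

Molar mass = 4(19.00) + 1(55.85) + 2(6.94) = 145.730 g/mol
Mass of Li per mole = 2 × 6.94 = 13.880 g
% Li = 13.880 / 145.730 × 100 = 9.5%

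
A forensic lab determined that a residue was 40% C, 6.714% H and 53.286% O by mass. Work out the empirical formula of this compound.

Assume 100 g: 40 g C, 6.714 g H, 53.286 g O.
n(C) = 40/12.01 = 3.331, n(H) = 6.714/1.008 = 6.661, n(O) = 53.286/16.00 = 3.33
Smallest is O at 3.33 mol; normalising gives C 1.000, H 2.000, O 1.000
Ratio ≈ 1:2:1, so the empirical formula is CH2O

CH2O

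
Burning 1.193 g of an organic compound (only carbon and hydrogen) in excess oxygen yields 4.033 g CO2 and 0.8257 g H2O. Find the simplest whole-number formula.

CH

mol C = 4.033 / 44.01 = 0.09164; mass C = 0.09164 × 12.01 = 1.101 g
mol H = 2 × (0.8257 / 18.02) = 0.09164; mass H = 0.09164 × 1.008 = 0.09238 g
Ratios (÷ 0.09164): C 1.000, H 1.000
Ratio ≈ 1:1, so the empirical formula is CH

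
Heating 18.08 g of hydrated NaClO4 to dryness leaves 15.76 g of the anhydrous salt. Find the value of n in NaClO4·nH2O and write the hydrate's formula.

NaClO4·H2O

Mass of water lost = 18.08 − 15.76 = 2.32 g → 2.32 / 18.02 = 0.1287 mol H2O
Molar mass of NaClO4 = 122.44 g/mol → mol NaClO4 = 15.76 / 122.44 = 0.1287
n = 0.1287 / 0.1287 = 1.00 ≈ 1 → NaClO4·H2O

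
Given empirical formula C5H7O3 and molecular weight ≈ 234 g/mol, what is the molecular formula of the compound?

Empirical-formula mass = 115.11 g/mol
n = 234 / 115.11 = 2.03 ≈ 2
Molecular formula = (C5H7O3)2 = C10H14O6

C10H14O6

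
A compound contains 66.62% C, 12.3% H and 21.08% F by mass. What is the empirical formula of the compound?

C5H11F

Assume 100 g: 66.62 g C, 12.3 g H, 21.08 g F.
n(C) = 66.62/12.01 = 5.547, n(H) = 12.3/1.008 = 12.2, n(F) = 21.08/19.00 = 1.109
Divide by the smallest (1.109 mol F): C 5.000, H 10.998, F 1.000
≈ 5:11:1 → C5H11F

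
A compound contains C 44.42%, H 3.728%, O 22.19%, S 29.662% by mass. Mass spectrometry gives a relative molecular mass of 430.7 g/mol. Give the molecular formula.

C16H16O6S4

Assume 100 g: 44.42 g C, 3.728 g H, 22.19 g O, 29.662 g S.
Moles — C: 44.42 / 12.01 = 3.699 mol; H: 3.728 / 1.008 = 3.698 mol; O: 22.19 / 16.00 = 1.387 mol; S: 29.662 / 32.07 = 0.9249 mol
Smallest is S at 0.9249 mol; normalising gives C 3.999, H 3.999, O 1.499, S 1.000
Scaling by 2: C 8.00, H 8.00, O 3.00, S 2.00 → C8H8O3S2
Empirical-formula mass = 216.28 g/mol
n = 430.7 / 216.28 = 1.99 ≈ 2
Molecular formula = (C8H8O3S2)×2 = C16H16O6S4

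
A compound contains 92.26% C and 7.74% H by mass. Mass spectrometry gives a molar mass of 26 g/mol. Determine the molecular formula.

Assume 100 g: 92.26 g C, 7.74 g H.
C: 92.26 g ÷ 12.01 g/mol = 7.682 mol
H: 7.74 g ÷ 1.008 g/mol = 7.679 mol
Divide by the smallest (7.679 mol H): C 1.000, H 1.000
→ CH
Empirical-formula mass = 13.02 g/mol
n = 26 / 13.02 = 2.00 ≈ 2
Molecular formula = (CH)×2 = C2H2

C2H2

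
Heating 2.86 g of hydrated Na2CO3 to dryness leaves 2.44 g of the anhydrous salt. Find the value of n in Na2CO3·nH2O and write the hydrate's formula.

Na2CO3·H2O

Mass of water lost = 2.86 − 2.44 = 0.42 g → 0.42 / 18.02 = 0.02331 mol H2O
Molar mass of Na2CO3 = 105.99 g/mol → mol Na2CO3 = 2.44 / 105.99 = 0.02302
n = 0.02331 / 0.02302 = 1.01 ≈ 1 → Na2CO3·H2O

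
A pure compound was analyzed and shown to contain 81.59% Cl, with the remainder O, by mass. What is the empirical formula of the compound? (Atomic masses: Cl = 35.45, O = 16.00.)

Assume 100 g: 81.59 g Cl, 18.41 g O.
Cl: 81.59 g ÷ 35.45 g/mol = 2.302 mol
O: 18.41 g ÷ 16.00 g/mol = 1.151 mol
Divide by the smallest (1.151 mol O): Cl 2.000, O 1.000
→ Cl2O

Cl2O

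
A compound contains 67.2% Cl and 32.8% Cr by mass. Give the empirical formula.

Assume 100 g: 67.2 g Cl, 32.8 g Cr.
Moles — Cl: 67.2 / 35.45 = 1.896 mol; Cr: 32.8 / 52.00 = 0.6308 mol
Divide by the smallest (0.6308 mol Cr): Cl 3.005, Cr 1.000
≈ 3:1 → Cl3Cr

Cl3Cr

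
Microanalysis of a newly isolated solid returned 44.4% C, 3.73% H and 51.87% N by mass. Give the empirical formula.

CHN

Assume 100 g: 44.4 g C, 3.73 g H, 51.87 g N.
Moles — C: 44.4 / 12.01 = 3.697 mol; H: 3.73 / 1.008 = 3.7 mol; N: 51.87 / 14.01 = 3.702 mol
Smallest is C at 3.697 mol; normalising gives C 1.000, H 1.001, N 1.001
→ CHN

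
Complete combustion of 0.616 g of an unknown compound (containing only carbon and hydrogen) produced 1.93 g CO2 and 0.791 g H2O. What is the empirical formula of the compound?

CH2

mol C = 1.93 / 44.01 = 0.04385; mass C = 0.04385 × 12.01 = 0.5267 g
mol H = 2 × (0.791 / 18.02) = 0.08779; mass H = 0.08779 × 1.008 = 0.08849 g
Divide by the smallest (0.04385 mol C): C 1.000, H 2.002
≈ 1:2 → CH2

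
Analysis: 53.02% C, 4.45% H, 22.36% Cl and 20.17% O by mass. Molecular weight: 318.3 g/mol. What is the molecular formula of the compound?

Assume 100 g: 53.02 g C, 4.45 g H, 22.36 g Cl, 20.17 g O.
Moles — C: 53.02 / 12.01 = 4.415 mol; H: 4.45 / 1.008 = 4.415 mol; Cl: 22.36 / 35.45 = 0.6307 mol; O: 20.17 / 16.00 = 1.261 mol
Smallest is Cl at 0.6307 mol; normalising gives C 6.999, H 6.999, Cl 1.000, O 1.999
Ratio ≈ 7:7:1:2, so the empirical formula is C7H7ClO2
Empirical-formula mass = 158.58 g/mol
n = 318.3 / 158.58 = 2.01 ≈ 2
Molecular formula = (C7H7ClO2)×2 = C14H14Cl2O4

C14H14Cl2O4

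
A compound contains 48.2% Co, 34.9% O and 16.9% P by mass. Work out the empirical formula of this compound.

Co3O8P2

Assume 100 g: 48.2 g Co, 34.9 g O, 16.9 g P.
Moles — Co: 48.2 / 58.93 = 0.8179 mol; O: 34.9 / 16.00 = 2.181 mol; P: 16.9 / 30.97 = 0.5457 mol
Ratios (÷ 0.5457): Co 1.499, O 3.997, P 1.000
Scaling by 2: Co 3.00, O 7.99, P 2.00 → Co3O8P2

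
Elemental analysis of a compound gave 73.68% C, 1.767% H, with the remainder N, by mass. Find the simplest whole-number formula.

Assume 100 g: 73.68 g C, 1.767 g H, 24.553 g N.
Moles — C: 73.68 / 12.01 = 6.135 mol; H: 1.767 / 1.008 = 1.753 mol; N: 24.553 / 14.01 = 1.753 mol
Ratios (÷ 1.753): C 3.501, H 1.000, N 1.000
×2: C 7.00, H 2.00, N 2.00 → C7H2N2

C7H2N2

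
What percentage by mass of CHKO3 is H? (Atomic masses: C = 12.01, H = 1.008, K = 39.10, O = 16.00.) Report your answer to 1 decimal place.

Molar mass = 1(12.01) + 1(1.008) + 1(39.10) + 3(16.00) = 100.118 g/mol
Mass of H per mole = 1 × 1.008 = 1.008 g
% H = 1.008 / 100.118 × 100 = 1.0%

1.0%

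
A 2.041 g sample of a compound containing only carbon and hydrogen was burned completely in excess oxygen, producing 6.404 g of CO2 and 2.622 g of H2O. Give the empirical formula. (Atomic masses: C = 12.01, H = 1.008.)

CH2

mol C = 6.404 / 44.01 = 0.1455; mass C = 0.1455 × 12.01 = 1.748 g
mol H = 2 × (2.622 / 18.02) = 0.2910; mass H = 0.2910 × 1.008 = 0.2933 g
Ratios (÷ 0.1455): C 1.000, H 2.000
≈ 1:2 → CH2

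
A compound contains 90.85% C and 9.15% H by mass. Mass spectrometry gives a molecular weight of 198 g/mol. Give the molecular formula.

C15H18

Assume 100 g: 90.85 g C, 9.15 g H.
C: 90.85 g ÷ 12.01 g/mol = 7.565 mol
H: 9.15 g ÷ 1.008 g/mol = 9.077 mol
Smallest is C at 7.565 mol; normalising gives C 1.000, H 1.200
Scaling by 5: C 5.00, H 6.00 → C5H6
Empirical-formula mass = 66.10 g/mol
n = 198 / 66.10 = 3.00 ≈ 3
Molecular formula = (C5H6)×3 = C15H18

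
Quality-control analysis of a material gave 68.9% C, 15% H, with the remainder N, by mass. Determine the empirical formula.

Assume 100 g: 68.9 g C, 15 g H, 16.1 g N.
Moles — C: 68.9 / 12.01 = 5.737 mol; H: 15 / 1.008 = 14.88 mol; N: 16.1 / 14.01 = 1.149 mol
Smallest is N at 1.149 mol; normalising gives C 4.992, H 12.949, N 1.000
Ratio ≈ 5:13:1, so the empirical formula is C5H13N

C5H13N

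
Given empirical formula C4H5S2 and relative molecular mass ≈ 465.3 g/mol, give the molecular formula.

Empirical-formula mass = 117.22 g/mol
n = 465.3 / 117.22 = 3.97 ≈ 4
Molecular formula = (C4H5S2)4 = C16H20S8

C16H20S8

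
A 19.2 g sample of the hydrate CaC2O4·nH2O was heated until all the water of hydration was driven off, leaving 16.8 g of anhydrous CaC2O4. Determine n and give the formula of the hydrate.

CaC2O4·H2O

Mass of water lost = 19.2 − 16.8 = 2.4 g → 2.4 / 18.02 = 0.1332 mol H2O
Molar mass of CaC2O4 = 128.10 g/mol → mol CaC2O4 = 16.8 / 128.10 = 0.1311
n = 0.1332 / 0.1311 = 1.02 ≈ 1 → CaC2O4·H2O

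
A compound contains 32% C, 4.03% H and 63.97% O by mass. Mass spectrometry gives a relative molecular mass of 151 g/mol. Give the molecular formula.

C4H6O6

Assume 100 g: 32 g C, 4.03 g H, 63.97 g O.
Moles — C: 32 / 12.01 = 2.664 mol; H: 4.03 / 1.008 = 3.998 mol; O: 63.97 / 16.00 = 3.998 mol
Smallest is C at 2.664 mol; normalising gives C 1.000, H 1.501, O 1.501
Scaling by 2: C 2.00, H 3.00, O 3.00 → C2H3O3
Empirical-formula mass = 75.04 g/mol
n = 151 / 75.04 = 2.01 ≈ 2
Molecular formula = (C2H3O3)×2 = C4H6O6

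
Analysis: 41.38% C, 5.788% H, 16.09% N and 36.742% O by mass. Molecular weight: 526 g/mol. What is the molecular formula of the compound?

C18H30N6O12

Assume 100 g: 41.38 g C, 5.788 g H, 16.09 g N, 36.742 g O.
Moles — C: 41.38 / 12.01 = 3.445 mol; H: 5.788 / 1.008 = 5.742 mol; N: 16.09 / 14.01 = 1.148 mol; O: 36.742 / 16.00 = 2.296 mol
Ratios (÷ 1.148): C 3.000, H 5.000, N 1.000, O 2.000
→ C3H5NO2
Empirical-formula mass = 87.08 g/mol
n = 526 / 87.08 = 6.04 ≈ 6
Molecular formula = (C3H5NO2)×6 = C18H30N6O12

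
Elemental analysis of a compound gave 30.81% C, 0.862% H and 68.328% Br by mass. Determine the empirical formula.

Assume 100 g: 30.81 g C, 0.862 g H, 68.328 g Br.
C: 30.81 g ÷ 12.01 g/mol = 2.565 mol
H: 0.862 g ÷ 1.008 g/mol = 0.8552 mol
Br: 68.328 g ÷ 79.90 g/mol = 0.8552 mol
Ratios (÷ 0.8552): C 3.000, H 1.000, Br 1.000
≈ 3:1:1 → C3HBr

C3HBr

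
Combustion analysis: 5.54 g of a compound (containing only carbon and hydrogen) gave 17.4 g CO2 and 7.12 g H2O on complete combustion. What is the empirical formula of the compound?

CH2

mol C = 17.4 / 44.01 = 0.3954; mass C = 0.3954 × 12.01 = 4.748 g
mol H = 2 × (7.12 / 18.02) = 0.7902; mass H = 0.7902 × 1.008 = 0.7966 g
Ratios (÷ 0.3954): C 1.000, H 1.999
≈ 1:2 → CH2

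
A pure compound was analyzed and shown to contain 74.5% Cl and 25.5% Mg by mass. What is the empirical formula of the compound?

Assume 100 g: 74.5 g Cl, 25.5 g Mg.
Cl: 74.5 g ÷ 35.45 g/mol = 2.102 mol
Mg: 25.5 g ÷ 24.31 g/mol = 1.049 mol
Divide by the smallest (1.049 mol Mg): Cl 2.003, Mg 1.000
→ Cl2Mg

Cl2Mg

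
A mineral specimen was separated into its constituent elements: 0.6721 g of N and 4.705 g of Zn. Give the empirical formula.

N2Zn3

n(N) = 0.6721/14.01 = 0.04797, n(Zn) = 4.705/65.38 = 0.07196
Smallest is N at 0.04797 mol; normalising gives N 1.000, Zn 1.500
Multiply by 2: N 2.00, Zn 3.00 → N2Zn3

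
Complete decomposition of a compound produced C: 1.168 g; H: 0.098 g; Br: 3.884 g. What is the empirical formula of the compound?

C: 1.168 g ÷ 12.01 g/mol = 0.09725 mol
H: 0.098 g ÷ 1.008 g/mol = 0.09722 mol
Br: 3.884 g ÷ 79.90 g/mol = 0.04861 mol
Divide by the smallest (0.04861 mol Br): C 2.001, H 2.000, Br 1.000
→ C2H2Br

C2H2Br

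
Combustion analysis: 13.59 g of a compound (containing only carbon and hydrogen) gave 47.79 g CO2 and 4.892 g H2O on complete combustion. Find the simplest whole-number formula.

mol C = 47.79 / 44.01 = 1.086; mass C = 1.086 × 12.01 = 13.04 g
mol H = 2 × (4.892 / 18.02) = 0.5430; mass H = 0.5430 × 1.008 = 0.5473 g
Ratios (÷ 0.543): C 2.000, H 1.000
→ C2H

C2H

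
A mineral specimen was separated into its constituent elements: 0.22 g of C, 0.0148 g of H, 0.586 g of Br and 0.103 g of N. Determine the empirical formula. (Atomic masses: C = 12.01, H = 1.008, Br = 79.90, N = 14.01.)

Moles — C: 0.22 / 12.01 = 0.01832 mol; H: 0.0148 / 1.008 = 0.01468 mol; Br: 0.586 / 79.90 = 0.007334 mol; N: 0.103 / 14.01 = 0.007352 mol
Ratios (÷ 0.007334): C 2.498, H 2.002, Br 1.000, N 1.002
Scaling by 2: C 5.00, H 4.00, Br 2.00, N 2.00 → C5H4Br2N2

C5H4Br2N2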